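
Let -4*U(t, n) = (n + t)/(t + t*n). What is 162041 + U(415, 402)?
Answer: 108402187363/668980 ≈ 1.6204e+5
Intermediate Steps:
U(t, n) = -(n + t)/(4*(t + n*t)) (U(t, n) = -(n + t)/(4*(t + t*n)) = -(n + t)/(4*(t + n*t)))
162041 + U(415, 402) = 162041 + (1/4)*(-1*402 - 1*415)/(415*(1 + 402)) = 162041 + (1/4)*(1/415)*(-402 - 415)/403 = 162041 + (1/4)*(1/415)*(1/403)*(-817) = 162041 - 817/668980 = 108402187363/668980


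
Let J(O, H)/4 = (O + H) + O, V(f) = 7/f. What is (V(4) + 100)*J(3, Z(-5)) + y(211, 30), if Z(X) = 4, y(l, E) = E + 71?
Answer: 4171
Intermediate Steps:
y(l, E) = 71 + E
J(O, H) = 4*H + 8*O (J(O, H) = 4*((O + H) + O) = 4*((H + O) + O) = 4*(H + 2*O) = 4*H + 8*O)
(V(4) + 100)*J(3, Z(-5)) + y(211, 30) = (7/4 + 100)*(4*4 + 8*3) + (71 + 30) = (7*(1/4) + 100)*(16 + 24) + 101 = (7/4 + 100)*40 + 101 = (407/4)*40 + 101 = 4070 + 101 = 4171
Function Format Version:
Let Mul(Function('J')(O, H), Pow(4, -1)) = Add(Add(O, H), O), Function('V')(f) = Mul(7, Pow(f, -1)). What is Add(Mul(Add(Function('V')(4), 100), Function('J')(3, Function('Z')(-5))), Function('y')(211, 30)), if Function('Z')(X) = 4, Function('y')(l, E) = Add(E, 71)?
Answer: 4171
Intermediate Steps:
Function('y')(l, E) = Add(71, E)
Function('J')(O, H) = Add(Mul(4, H), Mul(8, O)) (Function('J')(O, H) = Mul(4, Add(Add(O, H), O)) = Mul(4, Add(Add(H, O), O)) = Mul(4, Add(H, Mul(2, O))) = Add(Mul(4, H), Mul(8, O)))
Add(Mul(Add(Function('V')(4), 100), Function('J')(3, Function('Z')(-5))), Function('y')(211, 30)) = Add(Mul(Add(Mul(7, Pow(4, -1)), 100), Add(Mul(4, 4), Mul(8, 3))), Add(71, 30)) = Add(Mul(Add(Mul(7, Rational(1, 4)), 100), Add(16, 24)), 101) = Add(Mul(Add(Rational(7, 4), 100), 40), 101) = Add(Mul(Rational(407, 4), 40), 101) = Add(4070, 101) = 4171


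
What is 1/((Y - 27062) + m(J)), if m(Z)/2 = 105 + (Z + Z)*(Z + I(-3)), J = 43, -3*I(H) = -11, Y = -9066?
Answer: -3/83674 ≈ -3.5853e-5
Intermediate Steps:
I(H) = 11/3 (I(H) = -⅓*(-11) = 11/3)
m(Z) = 210 + 4*Z*(11/3 + Z) (m(Z) = 2*(105 + (Z + Z)*(Z + 11/3)) = 2*(105 + (2*Z)*(11/3 + Z)) = 2*(105 + 2*Z*(11/3 + Z)) = 210 + 4*Z*(11/3 + Z))
1/((Y - 27062) + m(J)) = 1/((-9066 - 27062) + (210 + 4*43² + (44/3)*43)) = 1/(-36128 + (210 + 4*1849 + 1892/3)) = 1/(-36128 + (210 + 7396 + 1892/3)) = 1/(-36128 + 24710/3) = 1/(-83674/3) = -3/83674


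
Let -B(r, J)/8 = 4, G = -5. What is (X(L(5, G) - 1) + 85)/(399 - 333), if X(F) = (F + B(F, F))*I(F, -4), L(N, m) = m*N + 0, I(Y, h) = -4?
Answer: 317/66 ≈ 4.8030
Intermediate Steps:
B(r, J) = -32 (B(r, J) = -8*4 = -32)
L(N, m) = N*m (L(N, m) = N*m + 0 = N*m)
X(F) = 128 - 4*F (X(F) = (F - 32)*(-4) = (-32 + F)*(-4) = 128 - 4*F)
(X(L(5, G) - 1) + 85)/(399 - 333) = ((128 - 4*(5*(-5) - 1)) + 85)/(399 - 333) = ((128 - 4*(-25 - 1)) + 85)/66 = ((128 - 4*(-26)) + 85)*(1/66) = ((128 + 104) + 85)*(1/66) = (232 + 85)*(1/66) = 317*(1/66) = 317/66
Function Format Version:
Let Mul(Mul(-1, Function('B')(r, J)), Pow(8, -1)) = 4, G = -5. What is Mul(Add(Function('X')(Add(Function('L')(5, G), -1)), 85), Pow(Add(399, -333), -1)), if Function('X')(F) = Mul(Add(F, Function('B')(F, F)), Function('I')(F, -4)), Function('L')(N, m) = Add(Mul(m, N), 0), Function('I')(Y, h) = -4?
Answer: Rational(317, 66) ≈ 4.8030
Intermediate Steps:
Function('B')(r, J) = -32 (Function('B')(r, J) = Mul(-8, 4) = -32)
Function('L')(N, m) = Mul(N, m) (Function('L')(N, m) = Add(Mul(N, m), 0) = Mul(N, m))
Function('X')(F) = Add(128, Mul(-4, F)) (Function('X')(F) = Mul(Add(F, -32), -4) = Mul(Add(-32, F), -4) = Add(128, Mul(-4, F)))
Mul(Add(Function('X')(Add(Function('L')(5, G), -1)), 85), Pow(Add(399, -333), -1)) = Mul(Add(Add(128, Mul(-4, Add(Mul(5, -5), -1))), 85), Pow(Add(399, -333), -1)) = Mul(Add(Add(128, Mul(-4, Add(-25, -1))), 85), Pow(66, -1)) = Mul(Add(Add(128, Mul(-4, -26)), 85), Rational(1, 66)) = Mul(Add(Add(128, 104), 85), Rational(1, 66)) = Mul(Add(232, 85), Rational(1, 66)) = Mul(317, Rational(1, 66)) = Rational(317, 66)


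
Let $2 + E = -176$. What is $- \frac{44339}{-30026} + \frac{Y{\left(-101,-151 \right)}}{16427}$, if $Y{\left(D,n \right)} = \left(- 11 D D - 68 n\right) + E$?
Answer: $- \frac{2337928393}{493237102} \approx -4.74$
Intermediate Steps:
$E = -178$ ($E = -2 - 176 = -178$)
$Y{\left(D,n \right)} = -178 - 68 n - 11 D^{2}$ ($Y{\left(D,n \right)} = \left(- 11 D D - 68 n\right) - 178 = \left(- 11 D^{2} - 68 n\right) - 178 = \left(- 68 n - 11 D^{2}\right) - 178 = -178 - 68 n - 11 D^{2}$)
$- \frac{44339}{-30026} + \frac{Y{\left(-101,-151 \right)}}{16427} = - \frac{44339}{-30026} + \frac{-178 - -10268 - 11 \left(-101\right)^{2}}{16427} = \left(-44339\right) \left(- \frac{1}{30026}\right) + \left(-178 + 10268 - 112211\right) \frac{1}{16427} = \frac{44339}{30026} + \left(-178 + 10268 - 112211\right) \frac{1}{16427} = \frac{44339}{30026} - \frac{102121}{16427} = - \frac{2337928393}{493237102}$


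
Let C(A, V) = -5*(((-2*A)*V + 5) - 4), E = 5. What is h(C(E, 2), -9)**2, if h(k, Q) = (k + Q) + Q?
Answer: 5929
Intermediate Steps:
C(A, V) = -5 + 10*A*V (C(A, V) = -5*((-2*A*V + 5) - 4) = -5*((5 - 2*A*V) - 4) = -5*(1 - 2*A*V) = -5 + 10*A*V)
h(k, Q) = k + 2*Q (h(k, Q) = (Q + k) + Q = k + 2*Q)
h(C(E, 2), -9)**2 = ((-5 + 10*5*2) + 2*(-9))**2 = ((-5 + 100) - 18)**2 = (95 - 18)**2 = 77**2 = 5929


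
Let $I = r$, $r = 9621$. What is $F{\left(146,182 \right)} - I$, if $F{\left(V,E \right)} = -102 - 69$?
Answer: $-9792$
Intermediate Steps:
$F{\left(V,E \right)} = -171$
$I = 9621$
$F{\left(146,182 \right)} - I = -171 - 9621 = -9792$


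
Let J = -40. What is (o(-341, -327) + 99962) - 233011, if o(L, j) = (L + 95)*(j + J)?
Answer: -42767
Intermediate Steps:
o(L, j) = (-40 + j)*(95 + L) (o(L, j) = (L + 95)*(j - 40) = (95 + L)*(-40 + j) = (-40 + j)*(95 + L))
(o(-341, -327) + 99962) - 233011 = ((-3800 - 40*(-341) + 95*(-327) - 341*(-327)) + 99962) - 233011 = ((-3800 + 13640 - 31065 + 111507) + 99962) - 233011 = (90282 + 99962) - 233011 = 190244 - 233011 = -42767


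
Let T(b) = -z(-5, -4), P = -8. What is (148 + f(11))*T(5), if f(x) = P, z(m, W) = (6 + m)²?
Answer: -140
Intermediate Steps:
f(x) = -8
T(b) = -1 (T(b) = -(6 - 5)² = -1*1² = -1*1 = -1)
(148 + f(11))*T(5) = (148 - 8)*(-1) = 140*(-1) = -140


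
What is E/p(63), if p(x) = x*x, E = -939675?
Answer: -313225/1323 ≈ -236.75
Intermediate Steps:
p(x) = x**2
E/p(63) = -939675/(63**2) = -939675/3969 = -939675*1/3969 = -313225/1323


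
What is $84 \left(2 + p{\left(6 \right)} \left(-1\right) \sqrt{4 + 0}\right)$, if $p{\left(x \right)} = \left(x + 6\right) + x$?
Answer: $-2856$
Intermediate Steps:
$p{\left(x \right)} = 6 + 2 x$ ($p{\left(x \right)} = \left(6 + x\right) + x = 6 + 2 x$)
$84 \left(2 + p{\left(6 \right)} \left(-1\right) \sqrt{4 + 0}\right) = 84 \left(2 + \left(6 + 2 \cdot 6\right) \left(-1\right) \sqrt{4 + 0}\right) = 84 \left(2 + \left(6 + 12\right) \left(-1\right) \sqrt{4}\right) = 84 \left(2 + 18 \left(-1\right) 2\right) = 84 \left(2 - 36\right) = 84 \left(-34\right) = -2856$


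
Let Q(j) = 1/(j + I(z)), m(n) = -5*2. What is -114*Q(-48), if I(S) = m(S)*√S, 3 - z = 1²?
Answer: 684/263 - 285*√2/526 ≈ 1.8345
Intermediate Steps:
m(n) = -10
z = 2 (z = 3 - 1*1² = 3 - 1*1 = 3 - 1 = 2)
I(S) = -10*√S
Q(j) = 1/(j - 10*√2)
-114*Q(-48) = -114/(-48 - 10*√2)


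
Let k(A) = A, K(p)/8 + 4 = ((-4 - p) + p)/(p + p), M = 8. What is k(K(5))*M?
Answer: -1408/5 ≈ -281.60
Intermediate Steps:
K(p) = -32 - 16/p (K(p) = -32 + 8*(((-4 - p) + p)/(p + p)) = -32 + 8*(-4*1/(2*p)) = -32 + 8*(-2/p) = -32 - 16/p)
k(K(5))*M = (-32 - 16/5)*8 = -176/5*8 = -1408/5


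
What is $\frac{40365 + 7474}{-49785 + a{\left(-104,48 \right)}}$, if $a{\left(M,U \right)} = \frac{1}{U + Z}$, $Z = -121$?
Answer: $- \frac{3492247}{3634306} \approx -0.96091$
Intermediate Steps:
$a{\left(M,U \right)} = \frac{1}{-121 + U}$ ($a{\left(M,U \right)} = \frac{1}{U - 121} = \frac{1}{-121 + U}$)
$\frac{40365 + 7474}{-49785 + a{\left(-104,48 \right)}} = \frac{40365 + 7474}{-49785 + \frac{1}{-121 + 48}} = \frac{47839}{-49785 + \frac{1}{-73}} = \frac{47839}{-49785 - \frac{1}{73}} = \frac{47839}{- \frac{3634306}{73}} = 47839 \left(- \frac{73}{3634306}\right) = - \frac{3492247}{3634306}$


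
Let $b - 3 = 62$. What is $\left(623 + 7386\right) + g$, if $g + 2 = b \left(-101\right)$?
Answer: $1442$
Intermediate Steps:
$b = 65$ ($b = 3 + 62 = 65$)
$g = -6567$ ($g = -2 + 65 \left(-101\right) = -2 - 6565 = -6567$)
$\left(623 + 7386\right) + g = \left(623 + 7386\right) - 6567 = 8009 - 6567 = 1442$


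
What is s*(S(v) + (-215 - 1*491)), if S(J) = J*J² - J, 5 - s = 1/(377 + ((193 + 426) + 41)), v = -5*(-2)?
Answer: 1472256/1037 ≈ 1419.7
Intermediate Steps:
v = 10
s = 5184/1037 (s = 5 - 1/(377 + ((193 + 426) + 41)) = 5 - 1/(377 + (619 + 41)) = 5 - 1/(377 + 660) = 5 - 1/1037 = 5184/1037 ≈ 4.9990)
S(J) = J³ - J
s*(S(v) + (-215 - 1*491)) = 5184*((10³ - 1*10) + (-215 - 1*491))/1037 = 5184*((1000 - 10) + (-215 - 491))/1037 = 5184*(990 - 706)/1037 = (5184/1037)*284 = 1472256/1037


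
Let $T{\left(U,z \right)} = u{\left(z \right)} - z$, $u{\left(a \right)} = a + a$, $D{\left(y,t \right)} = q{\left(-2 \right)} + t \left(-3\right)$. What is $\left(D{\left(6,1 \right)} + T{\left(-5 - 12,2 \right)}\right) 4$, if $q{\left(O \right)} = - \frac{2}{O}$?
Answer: $0$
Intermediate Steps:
$D{\left(y,t \right)} = 1 - 3 t$ ($D{\left(y,t \right)} = - \frac{2}{-2} + t \left(-3\right) = \left(-2\right) \left(- \frac{1}{2}\right) - 3 t = 1 - 3 t$)
$u{\left(a \right)} = 2 a$
$T{\left(U,z \right)} = z$ ($T{\left(U,z \right)} = 2 z - z = z$)
$\left(D{\left(6,1 \right)} + T{\left(-5 - 12,2 \right)}\right) 4 = \left(\left(1 - 3\right) + 2\right) 4 = \left(-2 + 2\right) 4 = 0 \cdot 4 = 0$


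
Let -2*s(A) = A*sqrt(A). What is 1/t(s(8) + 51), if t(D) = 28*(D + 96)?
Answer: 21/85924 + 2*sqrt(2)/150367 ≈ 0.00026321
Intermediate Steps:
s(A) = -A**(3/2)/2 (s(A) = -A*sqrt(A)/2 = -A**(3/2)/2)
t(D) = 2688 + 28*D (t(D) = 28*(96 + D) = 2688 + 28*D)
1/t(s(8) + 51) = 1/(2688 + 28*(-8*sqrt(2) + 51)) = 1/(2688 + 28*(51 - 8*sqrt(2))) = 1/(2688 + (1428 - 224*sqrt(2))) = 1/(4116 - 224*sqrt(2))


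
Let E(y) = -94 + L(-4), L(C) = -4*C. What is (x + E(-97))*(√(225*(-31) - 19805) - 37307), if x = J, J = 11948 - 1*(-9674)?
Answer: -803742008 + 43088*I*√6695 ≈ -8.0374e+8 + 3.5256e+6*I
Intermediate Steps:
J = 21622 (J = 11948 + 9674 = 21622)
E(y) = -78 (E(y) = -94 - 4*(-4) = -94 + 16 = -78)
x = 21622
(x + E(-97))*(√(225*(-31) - 19805) - 37307) = (21622 - 78)*(√(225*(-31) - 19805) - 37307) = 21544*(√(-6975 - 19805) - 37307) = 21544*(√(-26780) - 37307) = 21544*(2*I*√6695 - 37307) = 21544*(-37307 + 2*I*√6695) = -803742008 + 43088*I*√6695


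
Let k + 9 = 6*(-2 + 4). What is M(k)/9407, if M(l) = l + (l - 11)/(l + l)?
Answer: 5/28221 ≈ 0.00017717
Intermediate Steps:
k = 3 (k = -9 + 6*(-2 + 4) = -9 + 6*2 = -9 + 12 = 3)
M(l) = l + (-11 + l)/(2*l) (M(l) = l + (-11 + l)/((2*l)) = l + (-11 + l)*(1/(2*l)) = l + (-11 + l)/(2*l))
M(k)/9407 = (½ + 3 - 11/2/3)/9407 = (½ + 3 - 11/2*⅓)*(1/9407) = (½ + 3 - 11/6)*(1/9407) = (5/3)*(1/9407) = 5/28221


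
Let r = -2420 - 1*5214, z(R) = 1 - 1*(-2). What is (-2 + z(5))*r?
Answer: -7634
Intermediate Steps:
z(R) = 3 (z(R) = 1 + 2 = 3)
r = -7634 (r = -2420 - 5214 = -7634)
(-2 + z(5))*r = (-2 + 3)*(-7634) = 1*(-7634) = -7634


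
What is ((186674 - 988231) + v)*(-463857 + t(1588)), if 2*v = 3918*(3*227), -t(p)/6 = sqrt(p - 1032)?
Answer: -247014057354 - 6390264*sqrt(139) ≈ -2.4709e+11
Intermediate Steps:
t(p) = -6*sqrt(-1032 + p) (t(p) = -6*sqrt(p - 1032) = -6*sqrt(-1032 + p))
v = 1334079 (v = (3918*(3*227))/2 = (3918*681)/2 = (1/2)*2668158 = 1334079)
((186674 - 988231) + v)*(-463857 + t(1588)) = ((186674 - 988231) + 1334079)*(-463857 - 6*sqrt(-1032 + 1588)) = (-801557 + 1334079)*(-463857 - 12*sqrt(139)) = 532522*(-463857 - 12*sqrt(139)) = -247014057354 - 6390264*sqrt(139)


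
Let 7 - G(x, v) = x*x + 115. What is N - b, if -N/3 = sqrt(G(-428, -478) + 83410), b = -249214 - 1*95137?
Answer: 344351 - 9*I*sqrt(11098) ≈ 3.4435e+5 - 948.12*I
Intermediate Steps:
b = -344351 (b = -249214 - 95137 = -344351)
G(x, v) = -108 - x**2 (G(x, v) = 7 - (x*x + 115) = 7 - (x**2 + 115) = 7 - (115 + x**2) = 7 + (-115 - x**2) = -108 - x**2)
N = -9*I*sqrt(11098) (N = -3*sqrt((-108 - 1*(-428)**2) + 83410) = -3*sqrt((-108 - 1*183184) + 83410) = -3*sqrt((-108 - 183184) + 83410) = -3*sqrt(-183292 + 83410) = -9*I*sqrt(11098) ≈ -948.12*I)
N - b = -9*I*sqrt(11098) - 1*(-344351) = -9*I*sqrt(11098) + 344351 = 344351 - 9*I*sqrt(11098)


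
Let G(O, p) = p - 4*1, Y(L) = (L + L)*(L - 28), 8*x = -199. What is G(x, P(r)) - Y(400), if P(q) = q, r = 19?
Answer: -297585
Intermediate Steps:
x = -199/8 (x = (⅛)*(-199) = -199/8 ≈ -24.875)
Y(L) = 2*L*(-28 + L) (Y(L) = (2*L)*(-28 + L) = 2*L*(-28 + L))
G(O, p) = -4 + p (G(O, p) = p - 4 = -4 + p)
G(x, P(r)) - Y(400) = (-4 + 19) - 2*400*(-28 + 400) = 15 - 2*400*372 = 15 - 1*297600 = 15 - 297600 = -297585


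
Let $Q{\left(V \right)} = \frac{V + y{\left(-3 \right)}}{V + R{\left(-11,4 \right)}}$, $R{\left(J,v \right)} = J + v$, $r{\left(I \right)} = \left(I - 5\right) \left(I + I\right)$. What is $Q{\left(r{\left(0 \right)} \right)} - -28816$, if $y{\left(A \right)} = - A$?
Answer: $\frac{201709}{7} \approx 28816.0$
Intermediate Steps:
$r{\left(I \right)} = 2 I \left(-5 + I\right)$ ($r{\left(I \right)} = \left(-5 + I\right) 2 I = 2 I \left(-5 + I\right)$)
$Q{\left(V \right)} = \frac{3 + V}{-7 + V}$ ($Q{\left(V \right)} = \frac{V - -3}{V + \left(-11 + 4\right)} = \frac{V + 3}{V - 7} = \frac{3 + V}{-7 + V}$)
$Q{\left(r{\left(0 \right)} \right)} - -28816 = \frac{3 + 2 \cdot 0 \left(-5 + 0\right)}{-7 + 2 \cdot 0 \left(-5 + 0\right)} - -28816 = \frac{3 + 2 \cdot 0 \left(-5\right)}{-7 + 2 \cdot 0 \left(-5\right)} + 28816 = \frac{3 + 0}{-7 + 0} + 28816 = \frac{1}{-7} \cdot 3 + 28816 = \left(- \frac{1}{7}\right) 3 + 28816 = - \frac{3}{7} + 28816 = \frac{201709}{7}$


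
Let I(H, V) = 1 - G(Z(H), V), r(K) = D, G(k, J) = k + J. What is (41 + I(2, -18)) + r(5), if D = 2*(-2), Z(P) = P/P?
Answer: 55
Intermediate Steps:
Z(P) = 1
D = -4
G(k, J) = J + k
r(K) = -4
I(H, V) = -V (I(H, V) = 1 - (V + 1) = 1 - (1 + V) = 1 + (-1 - V) = -V)
(41 + I(2, -18)) + r(5) = (41 - 1*(-18)) - 4 = (41 + 18) - 4 = 59 - 4 = 55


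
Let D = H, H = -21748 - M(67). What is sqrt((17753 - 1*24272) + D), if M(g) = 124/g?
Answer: 11*I*sqrt(1048751)/67 ≈ 168.13*I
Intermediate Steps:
H = -1457240/67 (H = -21748 - 124/67 = -1457240/67 ≈ -21750.)
D = -1457240/67 ≈ -21750.
sqrt((17753 - 1*24272) + D) = sqrt((17753 - 1*24272) - 1457240/67) = sqrt((17753 - 24272) - 1457240/67) = sqrt(-6519 - 1457240/67) = sqrt(-1894013/67) = 11*I*sqrt(1048751)/67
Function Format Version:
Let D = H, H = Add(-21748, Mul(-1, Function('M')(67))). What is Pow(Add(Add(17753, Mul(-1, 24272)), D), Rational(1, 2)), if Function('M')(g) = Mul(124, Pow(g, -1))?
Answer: Mul(Rational(11, 67), I, Pow(1048751, Rational(1, 2))) ≈ Mul(168.13, I)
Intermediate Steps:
H = Rational(-1457240, 67) (H = Add(-21748, Mul(-1, Mul(124, Pow(67, -1)))) = Add(-21748, Mul(-1, Mul(124, Rational(1, 67)))) = Add(-21748, Mul(-1, Rational(124, 67))) = Add(-21748, Rational(-124, 67)) = Rational(-1457240, 67) ≈ -21750.)
D = Rational(-1457240, 67) ≈ -21750.
Pow(Add(Add(17753, Mul(-1, 24272)), D), Rational(1, 2)) = Pow(Add(Add(17753, Mul(-1, 24272)), Rational(-1457240, 67)), Rational(1, 2)) = Pow(Add(Add(17753, -24272), Rational(-1457240, 67)), Rational(1, 2)) = Pow(Add(-6519, Rational(-1457240, 67)), Rational(1, 2)) = Pow(Rational(-1894013, 67), Rational(1, 2)) = Mul(Rational(11, 67), I, Pow(1048751, Rational(1, 2)))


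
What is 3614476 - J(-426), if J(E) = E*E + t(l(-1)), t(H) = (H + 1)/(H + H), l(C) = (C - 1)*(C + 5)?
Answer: 54927993/16 ≈ 3.4330e+6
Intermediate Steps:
l(C) = (-1 + C)*(5 + C)
t(H) = (1 + H)/(2*H) (t(H) = (1 + H)/((2*H)) = (1 + H)*(1/(2*H)) = (1 + H)/(2*H))
J(E) = 7/16 + E**2 (J(E) = E*E + (1 + (-5 + (-1)**2 + 4*(-1)))/(2*(-5 + (-1)**2 + 4*(-1))) = E**2 + (1 + (-5 + 1 - 4))/(2*(-5 + 1 - 4)) = E**2 + (1/2)*(1 - 8)/(-8) = E**2 + (1/2)*(-1/8)*(-7) = E**2 + 7/16 = 7/16 + E**2)
3614476 - J(-426) = 3614476 - (7/16 + (-426)**2) = 3614476 - (7/16 + 181476) = 3614476 - 1*2903623/16 = 3614476 - 2903623/16 = 54927993/16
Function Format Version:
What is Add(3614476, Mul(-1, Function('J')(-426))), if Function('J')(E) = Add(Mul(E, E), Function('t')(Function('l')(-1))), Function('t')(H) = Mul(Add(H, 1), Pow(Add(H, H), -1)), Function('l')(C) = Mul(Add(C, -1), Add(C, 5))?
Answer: Rational(54927993, 16) ≈ 3.4330e+6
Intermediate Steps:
Function('l')(C) = Mul(Add(-1, C), Add(5, C))
Function('t')(H) = Mul(Rational(1, 2), Pow(H, -1), Add(1, H)) (Function('t')(H) = Mul(Add(1, H), Pow(Mul(2, H), -1)) = Mul(Add(1, H), Mul(Rational(1, 2), Pow(H, -1))) = Mul(Rational(1, 2), Pow(H, -1), Add(1, H)))
Function('J')(E) = Add(Rational(7, 16), Pow(E, 2)) (Function('J')(E) = Add(Mul(E, E), Mul(Rational(1, 2), Pow(Add(-5, Pow(-1, 2), Mul(4, -1)), -1), Add(1, Add(-5, Pow(-1, 2), Mul(4, -1))))) = Add(Pow(E, 2), Mul(Rational(1, 2), Pow(Add(-5, 1, -4), -1), Add(1, Add(-5, 1, -4)))) = Add(Pow(E, 2), Mul(Rational(1, 2), Pow(-8, -1), Add(1, -8))) = Add(Pow(E, 2), Mul(Rational(1, 2), Rational(-1, 8), -7)) = Add(Pow(E, 2), Rational(7, 16)) = Add(Rational(7, 16), Pow(E, 2)))
Add(3614476, Mul(-1, Function('J')(-426))) = Add(3614476, Mul(-1, Add(Rational(7, 16), Pow(-426, 2)))) = Add(3614476, Mul(-1, Add(Rational(7, 16), 181476))) = Add(3614476, Mul(-1, Rational(2903623, 16))) = Add(3614476, Rational(-2903623, 16)) = Rational(54927993, 16)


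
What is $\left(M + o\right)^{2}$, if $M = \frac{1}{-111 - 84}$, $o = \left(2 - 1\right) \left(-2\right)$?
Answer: $\frac{152881}{38025} \approx 4.0205$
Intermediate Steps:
$o = -2$ ($o = 1 \left(-2\right) = -2$)
$M = - \frac{1}{195}$ ($M = \frac{1}{-195} = - \frac{1}{195} \approx -0.0051282$)
$\left(M + o\right)^{2} = \left(- \frac{1}{195} - 2\right)^{2} = \left(- \frac{391}{195}\right)^{2} = \frac{152881}{38025}$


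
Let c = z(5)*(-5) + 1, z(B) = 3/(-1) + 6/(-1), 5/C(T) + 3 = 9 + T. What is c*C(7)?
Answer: 230/13 ≈ 17.692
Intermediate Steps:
C(T) = 5/(6 + T) (C(T) = 5/(-3 + (9 + T)) = 5/(6 + T))
z(B) = -9 (z(B) = 3*(-1) + 6*(-1) = -3 - 6 = -9)
c = 46 (c = -9*(-5) + 1 = 45 + 1 = 46)
c*C(7) = 46*(5/(6 + 7)) = 46*(5/13) = 230/13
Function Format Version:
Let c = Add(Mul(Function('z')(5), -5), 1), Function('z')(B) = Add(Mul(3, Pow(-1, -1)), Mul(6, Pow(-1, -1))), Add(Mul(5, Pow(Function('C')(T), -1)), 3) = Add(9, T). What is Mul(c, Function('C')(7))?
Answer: Rational(230, 13) ≈ 17.692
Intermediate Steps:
Function('C')(T) = Mul(5, Pow(Add(6, T), -1)) (Function('C')(T) = Mul(5, Pow(Add(-3, Add(9, T)), -1)) = Mul(5, Pow(Add(6, T), -1)))
Function('z')(B) = -9 (Function('z')(B) = Add(Mul(3, -1), Mul(6, -1)) = Add(-3, -6) = -9)
c = 46 (c = Add(Mul(-9, -5), 1) = Add(45, 1) = 46)
Mul(c, Function('C')(7)) = Mul(46, Mul(5, Pow(Add(6, 7), -1))) = Mul(46, Mul(5, Pow(13, -1))) = Mul(46, Mul(5, Rational(1, 13))) = Mul(46, Rational(5, 13)) = Rational(230, 13)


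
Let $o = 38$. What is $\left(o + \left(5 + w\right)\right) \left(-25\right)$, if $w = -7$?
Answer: $-900$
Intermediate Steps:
$\left(o + \left(5 + w\right)\right) \left(-25\right) = \left(38 + \left(5 - 7\right)\right) \left(-25\right) = \left(38 - 2\right) \left(-25\right) = 36 \left(-25\right) = -900$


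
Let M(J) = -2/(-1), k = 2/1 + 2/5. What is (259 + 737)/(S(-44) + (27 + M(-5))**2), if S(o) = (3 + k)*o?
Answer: 4980/3017 ≈ 1.6506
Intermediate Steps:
k = 12/5 (k = 2*1 + 2*(1/5) = 2 + 2/5 = 12/5 ≈ 2.4000)
M(J) = 2 (M(J) = -2*(-1) = 2)
S(o) = 27*o/5 (S(o) = (3 + 12/5)*o = 27*o/5)
(259 + 737)/(S(-44) + (27 + M(-5))**2) = (259 + 737)/((27/5)*(-44) + (27 + 2)**2) = 996/(-1188/5 + 29**2) = 996/(-1188/5 + 841) = 996/(3017/5) = 996*(5/3017) = 4980/3017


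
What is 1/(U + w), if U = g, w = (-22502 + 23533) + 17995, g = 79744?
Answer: 1/98770 ≈ 1.0125e-5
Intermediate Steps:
w = 19026 (w = 1031 + 17995 = 19026)
U = 79744
1/(U + w) = 1/(79744 + 19026) = 1/98770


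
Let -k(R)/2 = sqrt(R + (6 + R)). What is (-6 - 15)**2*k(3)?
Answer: -1764*sqrt(3) ≈ -3055.3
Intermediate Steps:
k(R) = -2*sqrt(6 + 2*R) (k(R) = -2*sqrt(R + (6 + R)) = -2*sqrt(6 + 2*R))
(-6 - 15)**2*k(3) = (-6 - 15)**2*(-2*sqrt(6 + 2*3)) = (-21)**2*(-2*sqrt(6 + 6)) = 441*(-4*sqrt(3)) = -1764*sqrt(3)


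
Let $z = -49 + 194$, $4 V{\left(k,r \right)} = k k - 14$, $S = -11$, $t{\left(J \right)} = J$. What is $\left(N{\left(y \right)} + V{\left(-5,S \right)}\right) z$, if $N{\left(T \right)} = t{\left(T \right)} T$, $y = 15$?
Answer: $\frac{132095}{4} \approx 33024.0$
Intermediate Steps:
$V{\left(k,r \right)} = - \frac{7}{2} + \frac{k^{2}}{4}$ ($V{\left(k,r \right)} = \frac{k k - 14}{4} = \frac{k^{2} - 14}{4} = \frac{-14 + k^{2}}{4} = - \frac{7}{2} + \frac{k^{2}}{4}$)
$N{\left(T \right)} = T^{2}$ ($N{\left(T \right)} = T T = T^{2}$)
$z = 145$
$\left(N{\left(y \right)} + V{\left(-5,S \right)}\right) z = \left(15^{2} - \left(\frac{7}{2} - \frac{\left(-5\right)^{2}}{4}\right)\right) 145 = \left(225 + \left(- \frac{7}{2} + \frac{1}{4} \cdot 25\right)\right) 145 = \left(225 + \left(- \frac{7}{2} + \frac{25}{4}\right)\right) 145 = \left(225 + \frac{11}{4}\right) 145 = \frac{911}{4} \cdot 145 = \frac{132095}{4}$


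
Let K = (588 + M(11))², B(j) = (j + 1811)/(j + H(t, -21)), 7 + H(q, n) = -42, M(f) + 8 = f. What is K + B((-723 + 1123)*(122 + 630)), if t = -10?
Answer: 105046912642/300751 ≈ 3.4928e+5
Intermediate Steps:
M(f) = -8 + f
H(q, n) = -49 (H(q, n) = -7 - 42 = -49)
B(j) = (1811 + j)/(-49 + j) (B(j) = (j + 1811)/(j - 49) = (1811 + j)/(-49 + j))
K = 349281 (K = (588 + (-8 + 11))² = (588 + 3)² = 591² = 349281)
K + B((-723 + 1123)*(122 + 630)) = 349281 + (1811 + (-723 + 1123)*(122 + 630))/(-49 + (-723 + 1123)*(122 + 630)) = 349281 + (1811 + 400*752)/(-49 + 400*752) = 349281 + (1811 + 300800)/(-49 + 300800) = 349281 + 302611/300751 = 105046912642/300751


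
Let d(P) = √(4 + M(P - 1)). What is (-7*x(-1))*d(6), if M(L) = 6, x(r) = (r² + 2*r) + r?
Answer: 14*√10 ≈ 44.272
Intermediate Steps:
x(r) = r² + 3*r
d(P) = √10 (d(P) = √(4 + 6) = √10)
(-7*x(-1))*d(6) = (-(-7)*(3 - 1))*√10 = (-(-7)*2)*√10 = (-7*(-2))*√10 = 14*√10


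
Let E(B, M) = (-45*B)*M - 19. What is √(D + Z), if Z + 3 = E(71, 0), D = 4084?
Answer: √4062 ≈ 63.734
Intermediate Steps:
E(B, M) = -19 - 45*B*M (E(B, M) = -45*B*M - 19 = -19 - 45*B*M)
Z = -22 (Z = -3 + (-19 - 45*71*0) = -3 + (-19 + 0) = -3 - 19 = -22)
√(D + Z) = √(4084 - 22) = √4062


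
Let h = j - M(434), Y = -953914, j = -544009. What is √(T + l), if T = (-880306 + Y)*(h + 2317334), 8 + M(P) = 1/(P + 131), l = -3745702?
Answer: I*√41533555166230406/113 ≈ 1.8035e+6*I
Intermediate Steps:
M(P) = -8 + 1/(131 + P) (M(P) = -8 + 1/(P + 131) = -8 + 1/(131 + P))
h = -307360566/565 (h = -544009 - (-1047 - 8*434)/(131 + 434) = -544009 - (-1047 - 3472)/565 = -544009 - (-4519)/565 = -544009 - 1*(-4519/565) = -544009 + 4519/565 = -307360566/565 ≈ -5.4400e+5)
T = -367553162277536/113 (T = (-880306 - 953914)*(-307360566/565 + 2317334) = -1834220*1001933144/565 = -367553162277536/113 ≈ -3.2527e+12)
√(T + l) = √(-367553162277536/113 - 3745702) = √(-367553585541862/113) = I*√41533555166230406/113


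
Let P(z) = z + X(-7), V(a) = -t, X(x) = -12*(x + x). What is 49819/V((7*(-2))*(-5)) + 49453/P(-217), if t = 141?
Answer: -9414004/6909 ≈ -1362.6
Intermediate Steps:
X(x) = -24*x
V(a) = -141 (V(a) = -1*141 = -141)
P(z) = 168 + z (P(z) = z - 24*(-7) = z + 168 = 168 + z)
49819/V((7*(-2))*(-5)) + 49453/P(-217) = 49819/(-141) + 49453/(168 - 217) = 49819*(-1/141) + 49453/(-49) = -49819/141 + 49453*(-1/49) = -49819/141 - 49453/49 = -9414004/6909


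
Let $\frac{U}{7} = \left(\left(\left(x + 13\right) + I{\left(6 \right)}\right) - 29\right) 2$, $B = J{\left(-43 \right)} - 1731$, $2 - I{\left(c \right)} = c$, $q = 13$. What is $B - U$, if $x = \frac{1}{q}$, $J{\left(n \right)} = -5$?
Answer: $- \frac{18942}{13} \approx -1457.1$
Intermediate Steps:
$x = \frac{1}{13} \approx 0.076923$
$I{\left(c \right)} = 2 - c$
$B = -1736$ ($B = -5 - 1731 = -1736$)
$U = - \frac{3626}{13}$ ($U = 7 \left(\left(\left(\frac{1}{13} + 13\right) + \left(2 - 6\right)\right) - 29\right) 2 = 7 \left(\left(\frac{170}{13} + \left(2 - 6\right)\right) - 29\right) 2 = 7 \left(\left(\frac{170}{13} - 4\right) - 29\right) 2 = 7 \left(\frac{118}{13} - 29\right) 2 = 7 \left(\left(- \frac{259}{13}\right) 2\right) = 7 \left(- \frac{518}{13}\right) = - \frac{3626}{13} \approx -278.92$)
$B - U = -1736 - - \frac{3626}{13} = -1736 + \frac{3626}{13} = - \frac{18942}{13}$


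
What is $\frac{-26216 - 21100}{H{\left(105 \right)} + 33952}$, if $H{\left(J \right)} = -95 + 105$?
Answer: $- \frac{23658}{16981} \approx -1.3932$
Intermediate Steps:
$H{\left(J \right)} = 10$
$\frac{-26216 - 21100}{H{\left(105 \right)} + 33952} = \frac{-26216 - 21100}{10 + 33952} = - \frac{47316}{33962} = \left(-47316\right) \frac{1}{33962} = - \frac{23658}{16981}$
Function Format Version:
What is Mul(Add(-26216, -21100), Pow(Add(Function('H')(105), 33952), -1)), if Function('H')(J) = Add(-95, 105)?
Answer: Rational(-23658, 16981) ≈ -1.3932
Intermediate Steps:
Function('H')(J) = 10
Mul(Add(-26216, -21100), Pow(Add(Function('H')(105), 33952), -1)) = Mul(Add(-26216, -21100), Pow(Add(10, 33952), -1)) = Mul(-47316, Pow(33962, -1)) = Mul(-47316, Rational(1, 33962)) = Rational(-23658, 16981)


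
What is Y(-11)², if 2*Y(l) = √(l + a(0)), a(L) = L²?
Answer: -11/4 ≈ -2.7500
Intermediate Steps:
Y(l) = √l/2 (Y(l) = √(l + 0²)/2 = √(l + 0)/2 = √l/2)
Y(-11)² = (√(-11)/2)² = ((I*√11)/2)² = (I*√11/2)² = -11/4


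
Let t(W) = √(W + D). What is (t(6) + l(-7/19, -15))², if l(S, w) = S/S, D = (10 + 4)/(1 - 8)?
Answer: 9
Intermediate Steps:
D = -2 (D = 14/(-7) = 14*(-⅐) = -2)
t(W) = √(-2 + W) (t(W) = √(W - 2) = √(-2 + W))
l(S, w) = 1
(t(6) + l(-7/19, -15))² = (√(-2 + 6) + 1)² = (√4 + 1)² = (2 + 1)² = 3² = 9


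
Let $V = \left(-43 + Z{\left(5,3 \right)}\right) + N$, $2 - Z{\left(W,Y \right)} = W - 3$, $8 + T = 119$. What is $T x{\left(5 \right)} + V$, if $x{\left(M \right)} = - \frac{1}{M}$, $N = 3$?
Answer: $- \frac{311}{5} \approx -62.2$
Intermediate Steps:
$T = 111$ ($T = -8 + 119 = 111$)
$Z{\left(W,Y \right)} = 5 - W$ ($Z{\left(W,Y \right)} = 2 - \left(W - 3\right) = 2 - \left(-3 + W\right) = 5 - W$)
$V = -40$ ($V = \left(-43 + \left(5 - 5\right)\right) + 3 = \left(-43 + 0\right) + 3 = -43 + 3 = -40$)
$T x{\left(5 \right)} + V = 111 \left(- \frac{1}{5}\right) - 40 = - \frac{111}{5} - 40 = - \frac{311}{5}$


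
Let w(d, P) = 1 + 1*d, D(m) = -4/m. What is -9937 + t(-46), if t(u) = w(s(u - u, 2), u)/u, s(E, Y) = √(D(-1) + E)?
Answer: -457105/46 ≈ -9937.1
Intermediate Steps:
s(E, Y) = √(4 + E) (s(E, Y) = √(-4/(-1) + E) = √(-4*(-1) + E) = √(4 + E))
w(d, P) = 1 + d
t(u) = 3/u (t(u) = (1 + √(4 + (u - u)))/u = (1 + √(4 + 0))/u = (1 + √4)/u = (1 + 2)/u = 3/u)
-9937 + t(-46) = -9937 + 3/(-46) = -9937 + 3*(-1/46) = -9937 - 3/46 = -457105/46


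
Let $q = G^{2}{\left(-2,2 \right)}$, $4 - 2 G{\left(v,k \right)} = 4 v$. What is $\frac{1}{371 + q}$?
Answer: $\frac{1}{407} \approx 0.002457$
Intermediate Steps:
$G{\left(v,k \right)} = 2 - 2 v$ ($G{\left(v,k \right)} = 2 - \frac{4 v}{2} = 2 - 2 v$)
$q = 36$ ($q = \left(2 - -4\right)^{2} = \left(2 + 4\right)^{2} = 6^{2} = 36$)
$\frac{1}{371 + q} = \frac{1}{371 + 36} = \frac{1}{407}$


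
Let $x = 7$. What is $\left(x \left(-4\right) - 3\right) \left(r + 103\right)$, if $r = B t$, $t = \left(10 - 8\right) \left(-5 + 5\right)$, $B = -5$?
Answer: $-3193$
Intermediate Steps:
$t = 0$ ($t = 2 \cdot 0 = 0$)
$r = 0$ ($r = \left(-5\right) 0 = 0$)
$\left(x \left(-4\right) - 3\right) \left(r + 103\right) = \left(7 \left(-4\right) - 3\right) \left(0 + 103\right) = \left(-28 - 3\right) 103 = \left(-31\right) 103 = -3193$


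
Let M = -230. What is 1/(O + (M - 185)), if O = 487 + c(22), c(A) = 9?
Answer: 1/81 ≈ 0.012346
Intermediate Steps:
O = 496 (O = 487 + 9 = 496)
1/(O + (M - 185)) = 1/(496 + (-230 - 185)) = 1/(496 - 415) = 1/81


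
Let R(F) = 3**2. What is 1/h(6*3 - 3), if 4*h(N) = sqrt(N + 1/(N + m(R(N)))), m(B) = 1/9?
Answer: 8*sqrt(69666)/2049 ≈ 1.0305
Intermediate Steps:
R(F) = 9
m(B) = 1/9
h(N) = sqrt(N + 1/(1/9 + N))/4 (h(N) = sqrt(N + 1/(N + 1/9))/4 = sqrt(N + 1/(1/9 + N))/4)
1/h(6*3 - 3) = 1/(sqrt((9 + (6*3 - 3)*(1 + 9*(6*3 - 3)))/(1 + 9*(6*3 - 3)))/4) = 1/(sqrt((9 + (18 - 3)*(1 + 9*(18 - 3)))/(1 + 9*(18 - 3)))/4) = 1/(sqrt((9 + 15*(1 + 9*15))/(1 + 9*15))/4) = 1/(sqrt((9 + 15*(1 + 135))/(1 + 135))/4) = 1/(sqrt((9 + 15*136)/136)/4) = 1/(sqrt((9 + 2040)/136)/4) = 1/(sqrt((1/136)*2049)/4) = 1/(sqrt(2049/136)/4) = 1/((sqrt(69666)/68)/4) = 1/(sqrt(69666)/272) = 8*sqrt(69666)/2049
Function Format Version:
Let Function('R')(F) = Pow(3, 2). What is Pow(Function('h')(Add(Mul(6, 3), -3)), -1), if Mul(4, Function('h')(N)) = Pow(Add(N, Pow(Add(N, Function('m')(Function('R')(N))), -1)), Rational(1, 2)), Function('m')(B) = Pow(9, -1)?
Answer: Mul(Rational(8, 2049), Pow(69666, Rational(1, 2))) ≈ 1.0305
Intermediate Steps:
Function('R')(F) = 9
Function('m')(B) = Rational(1, 9)
Function('h')(N) = Mul(Rational(1, 4), Pow(Add(N, Pow(Add(Rational(1, 9), N), -1)), Rational(1, 2))) (Function('h')(N) = Mul(Rational(1, 4), Pow(Add(N, Pow(Add(N, Rational(1, 9)), -1)), Rational(1, 2))) = Mul(Rational(1, 4), Pow(Add(N, Pow(Add(Rational(1, 9), N), -1)), Rational(1, 2))))
Pow(Function('h')(Add(Mul(6, 3), -3)), -1) = Pow(Mul(Rational(1, 4), Pow(Mul(Pow(Add(1, Mul(9, Add(Mul(6, 3), -3))), -1), Add(9, Mul(Add(Mul(6, 3), -3), Add(1, Mul(9, Add(Mul(6, 3), -3)))))), Rational(1, 2))), -1) = Pow(Mul(Rational(1, 4), Pow(Mul(Pow(Add(1, Mul(9, Add(18, -3))), -1), Add(9, Mul(Add(18, -3), Add(1, Mul(9, Add(18, -3)))))), Rational(1, 2))), -1) = Pow(Mul(Rational(1, 4), Pow(Mul(Pow(Add(1, Mul(9, 15)), -1), Add(9, Mul(15, Add(1, Mul(9, 15))))), Rational(1, 2))), -1) = Pow(Mul(Rational(1, 4), Pow(Mul(Pow(Add(1, 135), -1), Add(9, Mul(15, Add(1, 135)))), Rational(1, 2))), -1) = Pow(Mul(Rational(1, 4), Pow(Mul(Pow(136, -1), Add(9, Mul(15, 136))), Rational(1, 2))), -1) = Pow(Mul(Rational(1, 4), Pow(Mul(Rational(1, 136), Add(9, 2040)), Rational(1, 2))), -1) = Pow(Mul(Rational(1, 4), Pow(Mul(Rational(1, 136), 2049), Rational(1, 2))), -1) = Pow(Mul(Rational(1, 4), Pow(Rational(2049, 136), Rational(1, 2))), -1) = Pow(Mul(Rational(1, 4), Mul(Rational(1, 68), Pow(69666, Rational(1, 2)))), -1) = Pow(Mul(Rational(1, 272), Pow(69666, Rational(1, 2))), -1) = Mul(Rational(8, 2049), Pow(69666, Rational(1, 2)))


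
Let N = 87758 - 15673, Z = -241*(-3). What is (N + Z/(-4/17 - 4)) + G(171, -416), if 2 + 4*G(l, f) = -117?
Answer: 1725229/24 ≈ 71885.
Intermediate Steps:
Z = 723
G(l, f) = -119/4 (G(l, f) = -1/2 + (1/4)*(-117) = -1/2 - 117/4 = -119/4)
N = 72085
(N + Z/(-4/17 - 4)) + G(171, -416) = (72085 + 723/(-4/17 - 4)) - 119/4 = (72085 + 723/(-72/17)) - 119/4 = (72085 - 17/72*723) - 119/4 = (72085 - 4097/24) - 119/4 = 1725943/24 - 119/4 = 1725229/24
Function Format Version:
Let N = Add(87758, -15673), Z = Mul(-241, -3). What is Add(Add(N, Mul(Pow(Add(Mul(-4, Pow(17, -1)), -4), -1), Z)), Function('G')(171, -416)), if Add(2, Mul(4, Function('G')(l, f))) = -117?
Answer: Rational(1725229, 24) ≈ 71885.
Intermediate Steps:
Z = 723
Function('G')(l, f) = Rational(-119, 4) (Function('G')(l, f) = Add(Rational(-1, 2), Mul(Rational(1, 4), -117)) = Add(Rational(-1, 2), Rational(-117, 4)) = Rational(-119, 4))
N = 72085
Add(Add(N, Mul(Pow(Add(Mul(-4, Pow(17, -1)), -4), -1), Z)), Function('G')(171, -416)) = Add(Add(72085, Mul(Pow(Add(Mul(-4, Pow(17, -1)), -4), -1), 723)), Rational(-119, 4)) = Add(Add(72085, Mul(Pow(Add(Mul(-4, Rational(1, 17)), -4), -1), 723)), Rational(-119, 4)) = Add(Add(72085, Mul(Pow(Add(Rational(-4, 17), -4), -1), 723)), Rational(-119, 4)) = Add(Add(72085, Mul(Pow(Rational(-72, 17), -1), 723)), Rational(-119, 4)) = Add(Add(72085, Mul(Rational(-17, 72), 723)), Rational(-119, 4)) = Add(Add(72085, Rational(-4097, 24)), Rational(-119, 4)) = Add(Rational(1725943, 24), Rational(-119, 4)) = Rational(1725229, 24)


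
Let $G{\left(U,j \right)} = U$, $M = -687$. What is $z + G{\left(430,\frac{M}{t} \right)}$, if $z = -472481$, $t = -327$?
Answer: $-472051$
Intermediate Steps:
$z + G{\left(430,\frac{M}{t} \right)} = -472481 + 430 = -472051$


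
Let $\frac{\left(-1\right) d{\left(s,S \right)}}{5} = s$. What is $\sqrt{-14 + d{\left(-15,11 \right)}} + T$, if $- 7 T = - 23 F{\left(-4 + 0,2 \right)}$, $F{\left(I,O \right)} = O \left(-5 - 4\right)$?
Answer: $- \frac{414}{7} + \sqrt{61} \approx -51.333$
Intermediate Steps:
$d{\left(s,S \right)} = - 5 s$
$F{\left(I,O \right)} = - 9 O$ ($F{\left(I,O \right)} = O \left(-9\right) = - 9 O$)
$T = - \frac{414}{7}$ ($T = - \frac{\left(-23\right) \left(\left(-9\right) 2\right)}{7} = - \frac{\left(-23\right) \left(-18\right)}{7} = \left(- \frac{1}{7}\right) 414 = - \frac{414}{7} \approx -59.143$)
$\sqrt{-14 + d{\left(-15,11 \right)}} + T = \sqrt{-14 - -75} - \frac{414}{7} = \sqrt{-14 + 75} - \frac{414}{7} = \sqrt{61} - \frac{414}{7} = - \frac{414}{7} + \sqrt{61}$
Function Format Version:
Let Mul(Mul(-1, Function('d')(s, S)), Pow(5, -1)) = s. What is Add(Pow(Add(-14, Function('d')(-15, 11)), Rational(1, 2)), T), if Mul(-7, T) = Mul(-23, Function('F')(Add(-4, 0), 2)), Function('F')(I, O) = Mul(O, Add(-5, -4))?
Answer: Add(Rational(-414, 7), Pow(61, Rational(1, 2))) ≈ -51.333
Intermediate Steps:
Function('d')(s, S) = Mul(-5, s)
Function('F')(I, O) = Mul(-9, O) (Function('F')(I, O) = Mul(O, -9) = Mul(-9, O))
T = Rational(-414, 7) (T = Mul(Rational(-1, 7), Mul(-23, Mul(-9, 2))) = Mul(Rational(-1, 7), Mul(-23, -18)) = Mul(Rational(-1, 7), 414) = Rational(-414, 7) ≈ -59.143)
Add(Pow(Add(-14, Function('d')(-15, 11)), Rational(1, 2)), T) = Add(Pow(Add(-14, Mul(-5, -15)), Rational(1, 2)), Rational(-414, 7)) = Add(Pow(Add(-14, 75), Rational(1, 2)), Rational(-414, 7)) = Add(Pow(61, Rational(1, 2)), Rational(-414, 7)) = Add(Rational(-414, 7), Pow(61, Rational(1, 2)))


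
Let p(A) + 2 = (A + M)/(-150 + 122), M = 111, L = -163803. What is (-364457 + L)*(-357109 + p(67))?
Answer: 1320555705590/7 ≈ 1.8865e+11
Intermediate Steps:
p(A) = -167/28 - A/28 (p(A) = -2 + (A + 111)/(-150 + 122) = -2 + (111 + A)/(-28) = -2 + (111 + A)*(-1/28) = -2 + (-111/28 - A/28) = -167/28 - A/28)
(-364457 + L)*(-357109 + p(67)) = (-364457 - 163803)*(-357109 + (-167/28 - 1/28*67)) = -528260*(-357109 + (-167/28 - 67/28)) = -528260*(-357109 - 117/14) = -528260*(-4999643/14) = 1320555705590/7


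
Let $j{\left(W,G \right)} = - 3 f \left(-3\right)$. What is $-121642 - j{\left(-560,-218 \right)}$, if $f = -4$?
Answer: $-121606$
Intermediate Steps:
$j{\left(W,G \right)} = -36$ ($j{\left(W,G \right)} = \left(-3\right) \left(-4\right) \left(-3\right) = 12 \left(-3\right) = -36$)
$-121642 - j{\left(-560,-218 \right)} = -121642 - -36 = -121642 + 36 = -121606$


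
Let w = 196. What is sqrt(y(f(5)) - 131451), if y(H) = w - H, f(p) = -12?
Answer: I*sqrt(131243) ≈ 362.27*I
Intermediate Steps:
y(H) = 196 - H
sqrt(y(f(5)) - 131451) = sqrt((196 - 1*(-12)) - 131451) = sqrt((196 + 12) - 131451) = sqrt(208 - 131451) = sqrt(-131243) = I*sqrt(131243)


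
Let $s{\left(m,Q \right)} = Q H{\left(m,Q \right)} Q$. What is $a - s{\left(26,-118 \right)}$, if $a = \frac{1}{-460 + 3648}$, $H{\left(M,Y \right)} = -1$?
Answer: $\frac{44389713}{3188} \approx 13924.0$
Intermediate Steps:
$s{\left(m,Q \right)} = - Q^{2}$ ($s{\left(m,Q \right)} = Q \left(-1\right) Q = - Q Q = - Q^{2}$)
$a = \frac{1}{3188} \approx 0.00031368$
$a - s{\left(26,-118 \right)} = \frac{1}{3188} - - \left(-118\right)^{2} = \frac{1}{3188} - \left(-1\right) 13924 = \frac{1}{3188} - -13924 = \frac{1}{3188} + 13924 = \frac{44389713}{3188}$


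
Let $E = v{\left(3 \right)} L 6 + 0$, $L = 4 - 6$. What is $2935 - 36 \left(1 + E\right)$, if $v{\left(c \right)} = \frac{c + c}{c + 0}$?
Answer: $3763$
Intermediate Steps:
$L = -2$ ($L = 4 - 6 = -2$)
$v{\left(c \right)} = 2$ ($v{\left(c \right)} = \frac{2 c}{c} = 2$)
$E = -24$ ($E = 2 \left(-2\right) 6 + 0 = \left(-4\right) 6 + 0 = -24 + 0 = -24$)
$2935 - 36 \left(1 + E\right) = 2935 - 36 \left(1 - 24\right) = 2935 - 36 \left(-23\right) = 2935 - -828 = 2935 + 828 = 3763$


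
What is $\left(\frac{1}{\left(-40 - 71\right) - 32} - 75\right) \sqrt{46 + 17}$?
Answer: $- \frac{32178 \sqrt{7}}{143} \approx -595.35$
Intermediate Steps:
$\left(\frac{1}{\left(-40 - 71\right) - 32} - 75\right) \sqrt{46 + 17} = \left(\frac{1}{-111 - 32} - 75\right) \sqrt{63} = \left(\frac{1}{-143} - 75\right) 3 \sqrt{7} = \left(- \frac{1}{143} - 75\right) 3 \sqrt{7} = - \frac{10726 \cdot 3 \sqrt{7}}{143} = - \frac{32178 \sqrt{7}}{143}$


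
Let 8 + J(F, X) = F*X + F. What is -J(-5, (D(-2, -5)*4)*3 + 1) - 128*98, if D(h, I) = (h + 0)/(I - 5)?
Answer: -12514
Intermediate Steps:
D(h, I) = h/(-5 + I)
J(F, X) = -8 + F + F*X (J(F, X) = -8 + (F*X + F) = -8 + (F + F*X) = -8 + F + F*X)
-J(-5, (D(-2, -5)*4)*3 + 1) - 128*98 = -(-8 - 5 - 5*((-2/(-5 - 5)*4)*3 + 1)) - 128*98 = -(-8 - 5 - 5*((-2/(-10)*4)*3 + 1)) - 12544 = -(-8 - 5 - 5*((-2*(-1/10)*4)*3 + 1)) - 12544 = -(-8 - 5 - 5*(((1/5)*4)*3 + 1)) - 12544 = -(-8 - 5 - 5*((4/5)*3 + 1)) - 12544 = -(-8 - 5 - 5*(12/5 + 1)) - 12544 = -(-8 - 5 - 5*17/5) - 12544 = -(-8 - 5 - 17) - 12544 = -1*(-30) - 12544 = 30 - 12544 = -12514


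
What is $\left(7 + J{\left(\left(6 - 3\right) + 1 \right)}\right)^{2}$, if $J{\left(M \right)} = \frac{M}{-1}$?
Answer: $9$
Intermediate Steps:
$J{\left(M \right)} = - M$ ($J{\left(M \right)} = M \left(-1\right) = - M$)
$\left(7 + J{\left(\left(6 - 3\right) + 1 \right)}\right)^{2} = \left(7 - \left(\left(6 - 3\right) + 1\right)\right)^{2} = \left(7 - \left(3 + 1\right)\right)^{2} = \left(7 - 4\right)^{2} = 3^{2} = 9$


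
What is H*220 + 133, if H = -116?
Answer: -25387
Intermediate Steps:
H*220 + 133 = -116*220 + 133 = -25520 + 133 = -25387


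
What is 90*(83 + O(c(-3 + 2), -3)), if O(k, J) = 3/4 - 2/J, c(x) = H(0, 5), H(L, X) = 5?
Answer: 15195/2 ≈ 7597.5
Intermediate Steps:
c(x) = 5
O(k, J) = ¾ - 2/J (O(k, J) = 3*(¼) - 2/J = ¾ - 2/J)
90*(83 + O(c(-3 + 2), -3)) = 90*(83 + (¾ - 2/(-3))) = 90*(83 + (¾ - 2*(-⅓))) = 90*(83 + (¾ + ⅔)) = 90*(83 + 17/12) = 90*(1013/12) = 15195/2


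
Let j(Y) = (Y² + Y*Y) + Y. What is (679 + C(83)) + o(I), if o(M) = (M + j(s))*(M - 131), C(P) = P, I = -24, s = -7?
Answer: -9623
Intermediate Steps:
j(Y) = Y + 2*Y² (j(Y) = (Y² + Y²) + Y = 2*Y² + Y = Y + 2*Y²)
o(M) = (-131 + M)*(91 + M) (o(M) = (M - 7*(1 + 2*(-7)))*(M - 131) = (M - 7*(1 - 14))*(-131 + M) = (M - 7*(-13))*(-131 + M) = (M + 91)*(-131 + M) = (91 + M)*(-131 + M) = (-131 + M)*(91 + M))
(679 + C(83)) + o(I) = (679 + 83) + (-11921 + (-24)² - 40*(-24)) = 762 + (-11921 + 576 + 960) = 762 - 10385 = -9623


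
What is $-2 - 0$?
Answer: $-2$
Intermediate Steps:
$-2 - 0 = -2 + 0 = -2$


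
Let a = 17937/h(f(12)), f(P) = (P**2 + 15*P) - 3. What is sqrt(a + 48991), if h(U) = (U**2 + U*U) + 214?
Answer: sqrt(521241154789702)/103148 ≈ 221.34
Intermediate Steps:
f(P) = -3 + P**2 + 15*P
h(U) = 214 + 2*U**2 (h(U) = (U**2 + U**2) + 214 = 2*U**2 + 214 = 214 + 2*U**2)
a = 17937/206296 (a = 17937/(214 + 2*(-3 + 12**2 + 15*12)**2) = 17937/(214 + 2*(-3 + 144 + 180)**2) = 17937/(214 + 2*321**2) = 17937/(214 + 2*103041) = 17937/(214 + 206082) = 17937/206296 ≈ 0.086948)
sqrt(a + 48991) = sqrt(17937/206296 + 48991) = sqrt(10106665273/206296) = sqrt(521241154789702)/103148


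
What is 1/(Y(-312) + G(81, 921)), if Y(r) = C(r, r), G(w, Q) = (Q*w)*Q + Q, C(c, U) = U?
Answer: 1/68708130 ≈ 1.4554e-8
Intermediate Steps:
G(w, Q) = Q + w*Q² (G(w, Q) = w*Q² + Q = Q + w*Q²)
Y(r) = r
1/(Y(-312) + G(81, 921)) = 1/(-312 + 921*(1 + 921*81)) = 1/(-312 + 921*(1 + 74601)) = 1/(-312 + 921*74602) = 1/(-312 + 68708442) = 1/68708130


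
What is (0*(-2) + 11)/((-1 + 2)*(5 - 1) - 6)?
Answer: -11/2 ≈ -5.5000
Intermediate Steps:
(0*(-2) + 11)/((-1 + 2)*(5 - 1) - 6) = (0 + 11)/(1*4 - 6) = 11/(4 - 6) = 11/(-2) = 11*(-½) = -11/2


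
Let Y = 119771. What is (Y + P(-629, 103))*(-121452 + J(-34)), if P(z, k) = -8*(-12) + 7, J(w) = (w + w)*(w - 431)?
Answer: -10768521168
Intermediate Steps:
J(w) = 2*w*(-431 + w) (J(w) = (2*w)*(-431 + w) = 2*w*(-431 + w))
P(z, k) = 103 (P(z, k) = 96 + 7 = 103)
(Y + P(-629, 103))*(-121452 + J(-34)) = (119771 + 103)*(-121452 + 2*(-34)*(-431 - 34)) = 119874*(-121452 + 2*(-34)*(-465)) = 119874*(-121452 + 31620) = 119874*(-89832) = -10768521168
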